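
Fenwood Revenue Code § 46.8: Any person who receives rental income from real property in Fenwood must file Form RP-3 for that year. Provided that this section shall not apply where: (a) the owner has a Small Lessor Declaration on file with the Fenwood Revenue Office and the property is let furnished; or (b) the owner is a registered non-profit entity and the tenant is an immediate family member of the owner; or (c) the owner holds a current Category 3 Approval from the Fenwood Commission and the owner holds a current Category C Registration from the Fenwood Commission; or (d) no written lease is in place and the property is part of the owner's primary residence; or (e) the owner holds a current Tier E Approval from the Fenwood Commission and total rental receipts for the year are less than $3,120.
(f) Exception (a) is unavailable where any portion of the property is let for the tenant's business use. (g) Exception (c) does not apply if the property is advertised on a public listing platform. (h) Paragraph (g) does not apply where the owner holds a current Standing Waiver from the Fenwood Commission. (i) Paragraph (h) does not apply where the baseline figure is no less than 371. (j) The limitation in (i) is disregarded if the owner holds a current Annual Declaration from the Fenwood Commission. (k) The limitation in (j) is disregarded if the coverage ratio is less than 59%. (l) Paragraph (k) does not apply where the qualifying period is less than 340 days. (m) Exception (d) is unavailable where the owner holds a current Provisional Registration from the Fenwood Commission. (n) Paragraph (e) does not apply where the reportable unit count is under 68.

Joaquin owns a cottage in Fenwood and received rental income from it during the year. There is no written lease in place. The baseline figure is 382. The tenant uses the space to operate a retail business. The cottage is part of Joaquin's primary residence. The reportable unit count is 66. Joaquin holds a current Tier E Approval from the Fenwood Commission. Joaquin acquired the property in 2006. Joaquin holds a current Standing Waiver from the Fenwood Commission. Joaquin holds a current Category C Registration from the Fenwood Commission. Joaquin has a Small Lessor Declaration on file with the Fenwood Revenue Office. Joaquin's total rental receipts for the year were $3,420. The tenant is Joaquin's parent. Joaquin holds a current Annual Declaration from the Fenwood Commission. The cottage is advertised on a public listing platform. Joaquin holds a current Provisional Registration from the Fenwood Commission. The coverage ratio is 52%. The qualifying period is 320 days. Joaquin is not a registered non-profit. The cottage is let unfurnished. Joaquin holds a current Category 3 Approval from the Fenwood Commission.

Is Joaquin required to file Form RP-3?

No — exception (c) applies; Joaquin is not required to file Form RP-3.

Exception (a) fails — the property is let unfurnished.
Exception (b) does not apply: Joaquin is not a registered non-profit.
Exception (c): a current Category 3 Approval is held; a current Category C Registration is held — every condition holds. Applying paragraphs (g)–(l): (g) would limit (c) — the property is publicly advertised — but (h) sets (g) aside: (h) operates against (g): a current Standing Waiver is held. (i) would limit (h) — the baseline figure is 382, meeting the 371 threshold — but (j) sets (i) aside: (j) operates against (i): a current Annual Declaration is held. (k) operates (the coverage ratio is 52%, less than the 59% limit), but is displaced by (l): (l) is engaged — the qualifying period is 320 days, less than the 340 days limit. So (c) applies.
Exception (d) is satisfied on its face — there is no written lease; the cottage is part of the primary residence. But applying paragraph (m): (m) applies — a current Provisional Registration is held. (d) is therefore removed.
Exception (e) requires that total rental receipts for the year are less than $3,120; but total rental receipts for the year are $3,420, not less than $3,120, so (e) is unavailable.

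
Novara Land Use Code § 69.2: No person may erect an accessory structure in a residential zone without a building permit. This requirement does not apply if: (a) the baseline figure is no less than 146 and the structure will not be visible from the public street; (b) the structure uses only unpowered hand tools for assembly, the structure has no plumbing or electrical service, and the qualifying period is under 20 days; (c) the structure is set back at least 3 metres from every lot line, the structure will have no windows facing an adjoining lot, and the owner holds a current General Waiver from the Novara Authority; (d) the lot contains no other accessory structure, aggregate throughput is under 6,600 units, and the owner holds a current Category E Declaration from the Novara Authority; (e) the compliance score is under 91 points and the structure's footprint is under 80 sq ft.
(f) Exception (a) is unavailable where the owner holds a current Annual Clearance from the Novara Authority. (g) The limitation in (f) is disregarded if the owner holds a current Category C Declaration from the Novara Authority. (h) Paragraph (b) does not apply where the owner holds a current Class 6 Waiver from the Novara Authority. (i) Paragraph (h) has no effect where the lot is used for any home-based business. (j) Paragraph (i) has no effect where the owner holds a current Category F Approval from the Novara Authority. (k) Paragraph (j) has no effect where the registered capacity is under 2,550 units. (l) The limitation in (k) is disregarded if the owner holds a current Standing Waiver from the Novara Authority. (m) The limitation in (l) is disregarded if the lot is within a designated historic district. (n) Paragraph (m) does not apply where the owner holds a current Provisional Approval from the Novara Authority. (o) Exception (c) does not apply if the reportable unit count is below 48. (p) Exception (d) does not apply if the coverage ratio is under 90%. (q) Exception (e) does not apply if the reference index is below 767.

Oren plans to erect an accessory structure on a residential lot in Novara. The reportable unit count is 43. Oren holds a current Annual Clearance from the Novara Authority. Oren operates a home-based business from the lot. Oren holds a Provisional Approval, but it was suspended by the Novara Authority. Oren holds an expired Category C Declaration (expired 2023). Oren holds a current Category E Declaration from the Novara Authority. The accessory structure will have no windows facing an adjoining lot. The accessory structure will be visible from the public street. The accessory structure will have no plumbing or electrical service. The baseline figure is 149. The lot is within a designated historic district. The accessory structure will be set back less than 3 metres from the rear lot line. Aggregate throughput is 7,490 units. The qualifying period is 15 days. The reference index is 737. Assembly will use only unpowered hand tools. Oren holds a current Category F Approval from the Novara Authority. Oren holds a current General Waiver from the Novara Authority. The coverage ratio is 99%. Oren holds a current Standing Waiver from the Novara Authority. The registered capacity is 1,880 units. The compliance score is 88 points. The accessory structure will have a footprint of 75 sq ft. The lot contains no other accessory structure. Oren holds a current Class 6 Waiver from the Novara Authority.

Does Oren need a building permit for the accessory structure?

No — exception (b) applies; Oren does not need a building permit.

Exception (a) does not apply: the structure will be visible from the street.
Exception (b): assembly uses only hand tools; there is no plumbing or electrical service; the qualifying period is 15 days, under the 20 days limit — every condition holds. Considering the limiting provisions: (h) would limit (b) — a current Class 6 Waiver is held — but (i) sets (h) aside: (i) is engaged — a home-based business operates on the lot. (j) would limit (i) — a current Category F Approval is held — but (k) sets (j) aside: (k) operates against (j): the registered capacity is 1,880 units, under the 2,550 units limit. (l) is triggered (a current Standing Waiver is held), but is overridden by (m): (m) operates against (l): the lot is in a historic district. (n) is inapplicable (the Provisional Approval is not current), so (m) stands. Exception (b) stands.
Exception (c) fails — the rear setback is under 3 m.
Exception (d) requires that aggregate throughput is under 6,600 units; but aggregate throughput is 7,490 units, not under 6,600 units, so (d) is unavailable.
All of (e)'s requirements are met (the compliance score is 88 points, under the 91 points limit; the structure's footprint is 75 sq ft, under the 80 sq ft limit). But: (q) is triggered — the reference index is 737, below the 767 limit. (e) is therefore removed.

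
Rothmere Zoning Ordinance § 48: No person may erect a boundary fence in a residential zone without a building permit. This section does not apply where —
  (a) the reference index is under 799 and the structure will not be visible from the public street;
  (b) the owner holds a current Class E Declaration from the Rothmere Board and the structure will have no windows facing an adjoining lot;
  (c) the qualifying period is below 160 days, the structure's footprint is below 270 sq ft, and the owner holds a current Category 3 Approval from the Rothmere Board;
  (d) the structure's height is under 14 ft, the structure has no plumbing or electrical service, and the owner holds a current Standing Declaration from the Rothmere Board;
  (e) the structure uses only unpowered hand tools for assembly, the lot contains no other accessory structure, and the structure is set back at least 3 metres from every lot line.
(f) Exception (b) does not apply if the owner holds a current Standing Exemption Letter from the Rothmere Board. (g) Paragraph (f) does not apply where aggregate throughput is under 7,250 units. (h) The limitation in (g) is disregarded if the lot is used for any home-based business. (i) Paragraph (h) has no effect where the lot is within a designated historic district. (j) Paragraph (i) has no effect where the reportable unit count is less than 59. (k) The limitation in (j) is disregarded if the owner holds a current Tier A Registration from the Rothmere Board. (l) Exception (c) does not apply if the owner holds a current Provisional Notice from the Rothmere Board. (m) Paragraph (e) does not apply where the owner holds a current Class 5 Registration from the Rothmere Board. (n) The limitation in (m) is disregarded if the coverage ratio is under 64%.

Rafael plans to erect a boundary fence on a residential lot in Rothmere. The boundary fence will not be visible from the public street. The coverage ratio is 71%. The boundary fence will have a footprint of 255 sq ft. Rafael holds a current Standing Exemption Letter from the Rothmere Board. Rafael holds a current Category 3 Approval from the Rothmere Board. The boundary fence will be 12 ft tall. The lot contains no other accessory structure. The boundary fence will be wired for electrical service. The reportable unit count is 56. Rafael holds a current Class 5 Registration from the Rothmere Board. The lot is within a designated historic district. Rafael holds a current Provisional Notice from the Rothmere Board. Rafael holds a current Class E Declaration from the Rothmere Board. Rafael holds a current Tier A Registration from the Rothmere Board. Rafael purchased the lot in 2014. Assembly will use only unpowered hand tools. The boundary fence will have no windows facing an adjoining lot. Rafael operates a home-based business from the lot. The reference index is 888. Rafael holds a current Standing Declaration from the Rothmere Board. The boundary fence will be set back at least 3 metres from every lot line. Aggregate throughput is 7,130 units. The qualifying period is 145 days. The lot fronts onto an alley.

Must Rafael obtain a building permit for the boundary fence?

Exception (a) does not apply: the reference index is 888, not under 799.
Exception (b) is satisfied on its face — a current Class E Declaration is held; no windows face an adjoining lot. Under paragraphs (f)–(k): (f) is triggered (a current Standing Exemption Letter is held), but yields to (g): (g) operates against (f): aggregate throughput is 7,130 units, under the 7,250 units limit. (h) would limit (g) — a home-based business operates on the lot — but (i) sets (h) aside: (i) operates — the lot is in a historic district. (j) would limit (i) — the reportable unit count is 56, less than the 59 limit — but (k) sets (j) aside: (k) applies — a current Tier A Registration is held. (b) remains available.
Exception (c)'s conditions are all satisfied: the qualifying period is 145 days, below the 160 days limit; the structure's footprint is 255 sq ft, below the 270 sq ft limit; a current Category 3 Approval is held. But applying paragraph (l): (l) operates against (c): a current Provisional Notice is held. Exception (c) does not apply.
Exception (d) requires that the structure has no plumbing or electrical service; but electrical service is planned, so (d) is unavailable.
Exception (e) is satisfied on its face — assembly uses only hand tools; the lot has no other accessory structure; the setback is at least 3 m on every side. But: (m) operates against (e): a current Class 5 Registration is held. (n), which would lift (m), is not triggered — the coverage ratio is 71%, not under 64%. So (e) is unavailable.

No — exception (b) applies; Rafael does not need a building permit.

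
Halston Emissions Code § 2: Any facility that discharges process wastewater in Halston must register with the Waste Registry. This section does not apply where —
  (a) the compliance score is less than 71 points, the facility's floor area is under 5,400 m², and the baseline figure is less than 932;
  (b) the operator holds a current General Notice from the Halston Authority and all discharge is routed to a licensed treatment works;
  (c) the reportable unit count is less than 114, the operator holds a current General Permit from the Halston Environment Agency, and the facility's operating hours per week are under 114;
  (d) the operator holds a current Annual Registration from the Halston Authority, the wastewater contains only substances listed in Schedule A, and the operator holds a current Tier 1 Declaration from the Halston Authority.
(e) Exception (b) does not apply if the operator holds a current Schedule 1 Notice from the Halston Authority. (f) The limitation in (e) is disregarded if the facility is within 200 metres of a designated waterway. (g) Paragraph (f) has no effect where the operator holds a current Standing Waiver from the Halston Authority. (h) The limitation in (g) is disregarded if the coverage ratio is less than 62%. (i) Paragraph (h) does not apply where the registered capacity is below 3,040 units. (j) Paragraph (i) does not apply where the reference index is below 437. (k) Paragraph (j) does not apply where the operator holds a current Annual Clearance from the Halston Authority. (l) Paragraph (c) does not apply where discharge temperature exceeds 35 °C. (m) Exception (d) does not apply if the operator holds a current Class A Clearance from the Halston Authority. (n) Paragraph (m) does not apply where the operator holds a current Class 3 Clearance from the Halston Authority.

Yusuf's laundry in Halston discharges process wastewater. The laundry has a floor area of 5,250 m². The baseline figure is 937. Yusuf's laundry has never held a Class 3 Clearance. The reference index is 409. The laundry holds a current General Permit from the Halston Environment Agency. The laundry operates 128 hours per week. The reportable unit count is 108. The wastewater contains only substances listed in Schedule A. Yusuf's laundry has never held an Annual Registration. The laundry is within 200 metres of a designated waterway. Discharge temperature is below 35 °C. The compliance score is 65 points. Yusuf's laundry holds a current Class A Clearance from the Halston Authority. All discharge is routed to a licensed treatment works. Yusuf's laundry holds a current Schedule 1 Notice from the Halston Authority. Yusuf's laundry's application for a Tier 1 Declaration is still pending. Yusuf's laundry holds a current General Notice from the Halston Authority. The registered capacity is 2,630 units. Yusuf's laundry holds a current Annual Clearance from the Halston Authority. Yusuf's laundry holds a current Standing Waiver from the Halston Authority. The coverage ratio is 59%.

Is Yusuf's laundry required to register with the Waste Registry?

Yes — Yusuf's laundry must register with the Waste Registry.

Exception (a) fails — the baseline figure is 937, not less than 932.
Exception (b)'s conditions are all satisfied: a current General Notice is held; discharge is routed to a licensed treatment works. But: (e) operates against (b): a current Schedule 1 Notice is held. (f) is engaged (the laundry is within 200 m of a designated waterway), but is set aside by (g): (g) operates against (f): a current Standing Waiver is held. (h) would limit (g) — the coverage ratio is 59%, less than the 62% limit — but (i) sets (h) aside: (i) is engaged — the registered capacity is 2,630 units, below the 3,040 units limit. (j) is triggered (the reference index is 409, below the 437 limit), but yields to (k): (k) operates against (j): a current Annual Clearance is held. So (b) is unavailable.
Exception (c) requires that the facility's operating hours per week are under 114; but the facility's operating hours per week are 128, not under 114, so (c) is unavailable.
Exception (d) requires that the operator holds a current Annual Registration from the Halston Authority; but no current Annual Registration is held, so (d) is unavailable.
No exception displaces § 2.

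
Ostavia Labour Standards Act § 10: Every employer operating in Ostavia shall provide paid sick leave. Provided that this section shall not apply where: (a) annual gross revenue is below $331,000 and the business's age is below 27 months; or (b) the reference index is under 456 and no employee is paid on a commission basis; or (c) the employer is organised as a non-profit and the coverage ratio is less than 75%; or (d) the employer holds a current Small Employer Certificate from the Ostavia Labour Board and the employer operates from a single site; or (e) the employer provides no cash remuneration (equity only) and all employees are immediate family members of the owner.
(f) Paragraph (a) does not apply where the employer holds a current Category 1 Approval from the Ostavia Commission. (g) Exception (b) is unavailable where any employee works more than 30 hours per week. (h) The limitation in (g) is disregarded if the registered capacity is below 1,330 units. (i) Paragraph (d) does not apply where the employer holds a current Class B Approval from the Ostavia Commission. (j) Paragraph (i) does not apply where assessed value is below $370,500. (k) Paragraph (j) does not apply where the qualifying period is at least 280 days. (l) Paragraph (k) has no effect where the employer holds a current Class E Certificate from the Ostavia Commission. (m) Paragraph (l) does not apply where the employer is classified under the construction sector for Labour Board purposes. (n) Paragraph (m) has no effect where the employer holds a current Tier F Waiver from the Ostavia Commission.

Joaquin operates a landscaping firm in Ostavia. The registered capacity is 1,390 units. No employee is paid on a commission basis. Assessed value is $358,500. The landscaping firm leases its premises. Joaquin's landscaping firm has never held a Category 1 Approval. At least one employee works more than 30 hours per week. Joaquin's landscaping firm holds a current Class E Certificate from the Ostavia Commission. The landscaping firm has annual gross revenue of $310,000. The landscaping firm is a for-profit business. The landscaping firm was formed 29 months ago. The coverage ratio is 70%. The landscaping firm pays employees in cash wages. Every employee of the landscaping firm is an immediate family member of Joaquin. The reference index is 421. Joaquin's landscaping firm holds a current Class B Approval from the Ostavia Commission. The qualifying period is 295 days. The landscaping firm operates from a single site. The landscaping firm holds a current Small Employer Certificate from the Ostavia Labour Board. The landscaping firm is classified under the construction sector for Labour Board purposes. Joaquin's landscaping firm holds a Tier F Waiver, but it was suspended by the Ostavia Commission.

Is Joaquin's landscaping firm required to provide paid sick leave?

Yes — Joaquin's landscaping firm must provide paid sick leave.

Exception (a) does not apply: the business's age is 29 months, not below 27 months.
Exception (b) is satisfied on its face — the reference index is 421, under the 456 limit; no employee is paid on commission. But applying paragraphs (g)–(h): (g) is engaged — at least one employee exceeds 30 hours/week. (h) does not operate here (the registered capacity is 1,390 units, not below 1,330 units), so (g) stands. So (b) is unavailable.
Exception (c) does not apply: the employer is for-profit.
Exception (d): a current Small Employer Certificate is held; the employer operates from a single site — every condition holds. But: (i) is triggered — a current Class B Approval is held. (j) would limit (i) — assessed value is $358,500, below the $370,500 limit — but (k) sets (j) aside: (k) operates against (j): the qualifying period is 295 days, meeting the 280 days threshold. (l) would limit (k) — a current Class E Certificate is held — but (m) sets (l) aside: (m) is triggered — the landscaping firm is classified under the construction sector. (n), which would lift (m), is not triggered — no current Tier F Waiver is held. So (d) is unavailable.
Exception (e) requires that the employer provides no cash remuneration (equity only); but employees are paid cash wages, so (e) is unavailable.
No exception displaces § 10.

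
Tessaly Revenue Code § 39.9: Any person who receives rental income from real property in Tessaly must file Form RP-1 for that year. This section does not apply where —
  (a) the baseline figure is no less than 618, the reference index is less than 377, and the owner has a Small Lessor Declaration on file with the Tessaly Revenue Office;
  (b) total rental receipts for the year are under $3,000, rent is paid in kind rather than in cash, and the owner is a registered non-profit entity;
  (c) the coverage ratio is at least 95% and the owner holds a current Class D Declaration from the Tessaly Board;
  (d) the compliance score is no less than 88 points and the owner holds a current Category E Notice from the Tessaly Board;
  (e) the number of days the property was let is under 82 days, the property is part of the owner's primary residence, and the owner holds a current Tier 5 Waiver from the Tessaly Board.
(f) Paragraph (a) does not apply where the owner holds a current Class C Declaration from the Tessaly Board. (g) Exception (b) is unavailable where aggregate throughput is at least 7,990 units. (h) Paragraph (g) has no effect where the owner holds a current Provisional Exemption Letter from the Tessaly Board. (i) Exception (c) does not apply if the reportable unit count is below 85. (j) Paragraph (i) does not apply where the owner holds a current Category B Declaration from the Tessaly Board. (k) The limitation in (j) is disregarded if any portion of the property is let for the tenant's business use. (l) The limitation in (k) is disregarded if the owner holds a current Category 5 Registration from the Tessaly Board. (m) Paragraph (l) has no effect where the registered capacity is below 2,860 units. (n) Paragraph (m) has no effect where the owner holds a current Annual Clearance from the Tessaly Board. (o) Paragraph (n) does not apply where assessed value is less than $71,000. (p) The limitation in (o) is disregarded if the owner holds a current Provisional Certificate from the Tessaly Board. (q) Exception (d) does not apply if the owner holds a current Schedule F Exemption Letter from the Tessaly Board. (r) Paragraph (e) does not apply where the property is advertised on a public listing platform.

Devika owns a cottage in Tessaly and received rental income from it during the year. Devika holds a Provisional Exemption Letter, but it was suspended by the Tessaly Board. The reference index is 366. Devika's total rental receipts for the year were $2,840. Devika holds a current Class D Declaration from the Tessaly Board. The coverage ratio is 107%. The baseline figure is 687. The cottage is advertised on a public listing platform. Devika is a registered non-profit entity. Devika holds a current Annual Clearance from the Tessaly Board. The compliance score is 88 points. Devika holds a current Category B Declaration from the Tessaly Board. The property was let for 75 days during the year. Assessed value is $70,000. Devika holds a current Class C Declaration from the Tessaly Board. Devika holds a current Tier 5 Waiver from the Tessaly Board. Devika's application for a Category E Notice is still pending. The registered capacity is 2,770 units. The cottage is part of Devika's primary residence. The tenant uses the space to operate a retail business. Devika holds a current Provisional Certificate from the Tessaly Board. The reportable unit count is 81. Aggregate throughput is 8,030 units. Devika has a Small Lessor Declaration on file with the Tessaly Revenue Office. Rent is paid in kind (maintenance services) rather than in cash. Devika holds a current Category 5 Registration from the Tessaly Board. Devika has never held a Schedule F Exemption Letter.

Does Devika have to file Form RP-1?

Exception (a): the baseline figure is 687, meeting the 618 threshold; the reference index is 366, less than the 377 limit; a Small Lessor Declaration is on file — every condition holds. But: (f) applies — a current Class C Declaration is held. Exception (a) does not apply.
Exception (b)'s conditions are all satisfied: total rental receipts for the year are $2,840, under the $3,000 limit; rent is paid in kind; Devika is a registered non-profit. But applying paragraphs (g)–(h): (g) operates against (b): aggregate throughput is 8,030 units, meeting the 7,990 units threshold. (h), which would lift (g), does not operate here — the Provisional Exemption Letter is not current. (b) is therefore removed.
Exception (c): the coverage ratio is 107%, meeting the 95% threshold; a current Class D Declaration is held — every condition holds. Considering the limiting provisions: (i) operates (the reportable unit count is 81, below the 85 limit), but is overridden by (j): (j) applies — a current Category B Declaration is held. (k) is engaged (the space is let for business use), but is itself disapplied by (l): (l) is engaged — a current Category 5 Registration is held. (m) would limit (l) — the registered capacity is 2,770 units, below the 2,860 units limit — but (n) sets (m) aside: (n) is engaged — a current Annual Clearance is held. (o) would limit (n) — assessed value is $70,000, less than the $71,000 limit — but (p) sets (o) aside: (p) applies — a current Provisional Certificate is held. (c) remains available.
Exception (d) fails — the Category E Notice is not current.
Exception (e): the number of days the property was let is 75 days, under the 82 days limit; the cottage is part of the primary residence; a current Tier 5 Waiver is held — every condition holds. But applying paragraph (r): (r) is engaged — the property is publicly advertised. So (e) is unavailable.

No — exception (c) applies; Devika is not required to file Form RP-1.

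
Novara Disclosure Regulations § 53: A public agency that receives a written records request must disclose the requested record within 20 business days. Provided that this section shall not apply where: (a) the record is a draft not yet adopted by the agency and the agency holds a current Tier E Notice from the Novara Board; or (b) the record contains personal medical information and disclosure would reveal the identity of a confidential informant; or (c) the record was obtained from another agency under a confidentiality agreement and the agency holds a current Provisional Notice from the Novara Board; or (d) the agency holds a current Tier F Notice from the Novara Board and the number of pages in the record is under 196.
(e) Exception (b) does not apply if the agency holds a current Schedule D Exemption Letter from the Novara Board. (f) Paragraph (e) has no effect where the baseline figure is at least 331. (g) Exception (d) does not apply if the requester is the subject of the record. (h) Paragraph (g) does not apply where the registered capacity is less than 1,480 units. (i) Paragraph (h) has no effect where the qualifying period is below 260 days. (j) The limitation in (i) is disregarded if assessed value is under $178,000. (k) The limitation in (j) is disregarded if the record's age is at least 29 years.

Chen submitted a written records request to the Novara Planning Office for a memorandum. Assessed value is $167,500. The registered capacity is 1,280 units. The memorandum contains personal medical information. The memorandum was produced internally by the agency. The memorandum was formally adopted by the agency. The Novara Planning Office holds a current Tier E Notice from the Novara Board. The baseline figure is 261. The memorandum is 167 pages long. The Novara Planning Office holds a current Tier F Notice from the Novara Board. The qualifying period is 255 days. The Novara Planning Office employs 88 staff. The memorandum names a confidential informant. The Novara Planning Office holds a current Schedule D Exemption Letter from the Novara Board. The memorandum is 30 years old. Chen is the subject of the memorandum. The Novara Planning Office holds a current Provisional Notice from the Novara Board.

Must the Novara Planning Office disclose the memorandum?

Yes — the Novara Planning Office must disclose the memorandum.

Exception (a) requires that the record is a draft not yet adopted by the agency; but the memorandum has been formally adopted, so (a) is unavailable.
Exception (b)'s conditions are all satisfied: the memorandum contains personal medical information; the memorandum names a confidential informant. Turning to paragraphs (e)–(f): (e) is triggered — a current Schedule D Exemption Letter is held. (f), which would lift (e), does not operate here — the baseline figure is 261, short of 331. So (b) is unavailable.
Exception (c) fails — the memorandum was produced internally.
Exception (d)'s conditions are all satisfied: a current Tier F Notice is held; the number of pages in the record is 167, under the 196 limit. However, paragraphs (g)–(k) must be considered: (g) applies — Chen is the subject of the memorandum. (h) operates (the registered capacity is 1,280 units, less than the 1,480 units limit), but is set aside by (i): (i) operates — the qualifying period is 255 days, below the 260 days limit. (j) applies (assessed value is $167,500, under the $178,000 limit), but yields to (k): (k) is triggered — the record's age is 30 years, meeting the 29 years threshold. (d) is therefore removed.
Every exception is unavailable, so the rule governs.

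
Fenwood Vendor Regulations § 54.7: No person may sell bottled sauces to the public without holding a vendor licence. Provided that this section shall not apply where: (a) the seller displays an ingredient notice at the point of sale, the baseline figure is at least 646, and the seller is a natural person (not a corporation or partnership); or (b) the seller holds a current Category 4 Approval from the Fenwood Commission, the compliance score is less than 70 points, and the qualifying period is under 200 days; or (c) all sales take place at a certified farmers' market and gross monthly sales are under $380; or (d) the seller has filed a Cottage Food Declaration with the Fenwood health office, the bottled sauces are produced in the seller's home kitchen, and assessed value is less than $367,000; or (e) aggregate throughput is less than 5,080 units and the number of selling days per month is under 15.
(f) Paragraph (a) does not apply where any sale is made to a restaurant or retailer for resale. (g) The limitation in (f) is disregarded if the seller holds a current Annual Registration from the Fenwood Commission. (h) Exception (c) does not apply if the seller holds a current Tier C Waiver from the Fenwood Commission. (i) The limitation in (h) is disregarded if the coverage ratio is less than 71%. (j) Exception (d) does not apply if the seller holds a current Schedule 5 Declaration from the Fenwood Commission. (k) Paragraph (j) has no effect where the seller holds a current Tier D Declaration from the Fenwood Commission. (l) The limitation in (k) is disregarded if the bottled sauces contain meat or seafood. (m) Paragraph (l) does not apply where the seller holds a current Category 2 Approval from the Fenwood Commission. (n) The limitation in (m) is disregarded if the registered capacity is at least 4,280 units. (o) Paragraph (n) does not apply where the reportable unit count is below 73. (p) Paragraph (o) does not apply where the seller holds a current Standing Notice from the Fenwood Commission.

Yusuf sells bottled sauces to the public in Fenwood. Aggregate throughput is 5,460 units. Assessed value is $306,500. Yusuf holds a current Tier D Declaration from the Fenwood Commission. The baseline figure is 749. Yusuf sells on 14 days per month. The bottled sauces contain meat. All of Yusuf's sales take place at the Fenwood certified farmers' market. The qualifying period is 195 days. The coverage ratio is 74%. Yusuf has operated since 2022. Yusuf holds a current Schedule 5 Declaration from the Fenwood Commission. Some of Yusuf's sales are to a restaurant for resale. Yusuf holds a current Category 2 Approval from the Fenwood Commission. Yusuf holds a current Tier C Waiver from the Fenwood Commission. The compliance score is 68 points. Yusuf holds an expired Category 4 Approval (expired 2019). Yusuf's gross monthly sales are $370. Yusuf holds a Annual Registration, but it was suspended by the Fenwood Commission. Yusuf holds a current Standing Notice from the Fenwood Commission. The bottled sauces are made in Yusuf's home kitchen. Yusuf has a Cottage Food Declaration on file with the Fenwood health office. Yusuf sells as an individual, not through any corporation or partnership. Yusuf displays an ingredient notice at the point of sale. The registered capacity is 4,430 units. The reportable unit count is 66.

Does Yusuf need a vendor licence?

Exception (a)'s conditions are all satisfied: an ingredient notice is displayed; the baseline figure is 749, meeting the 646 threshold; the seller is a natural person. However, paragraphs (f)–(g) must be considered: (f) is engaged — some sales are to a restaurant for resale. (g) is not engaged (the Annual Registration is not current), so (f) stands. Exception (a) does not apply.
Exception (b) requires that the seller holds a current Category 4 Approval from the Fenwood Commission; but there is no Category 4 Approval in force, so (b) is unavailable.
Exception (c)'s conditions are all satisfied: all sales are at a certified farmers' market; gross monthly sales are $370, under the $380 limit. However, paragraphs (h)–(i) must be considered: (h) operates — a current Tier C Waiver is held. (i), which would lift (h), does not operate here — the coverage ratio is 74%, not less than 71%. Exception (c) does not apply.
All of (d)'s requirements are met (a Cottage Food Declaration is on file; the bottled sauces are home-kitchen produced; assessed value is $306,500, less than the $367,000 limit). However, paragraphs (j)–(p) must be considered: (j) operates against (d): a current Schedule 5 Declaration is held. (k) would limit (j) — a current Tier D Declaration is held — but (l) sets (k) aside: (l) is triggered — the bottled sauces contain meat. (m) is triggered (a current Category 2 Approval is held), but is overridden by (n): (n) operates — the registered capacity is 4,430 units, meeting the 4,280 units threshold. (o) would limit (n) — the reportable unit count is 66, below the 73 limit — but (p) sets (o) aside: (p) is triggered — a current Standing Notice is held. Exception (d) does not apply.
Exception (e) does not apply: aggregate throughput is 5,460 units, not less than 5,080 units.
No exception applies. The general rule governs.

Yes — Yusuf must hold a vendor licence.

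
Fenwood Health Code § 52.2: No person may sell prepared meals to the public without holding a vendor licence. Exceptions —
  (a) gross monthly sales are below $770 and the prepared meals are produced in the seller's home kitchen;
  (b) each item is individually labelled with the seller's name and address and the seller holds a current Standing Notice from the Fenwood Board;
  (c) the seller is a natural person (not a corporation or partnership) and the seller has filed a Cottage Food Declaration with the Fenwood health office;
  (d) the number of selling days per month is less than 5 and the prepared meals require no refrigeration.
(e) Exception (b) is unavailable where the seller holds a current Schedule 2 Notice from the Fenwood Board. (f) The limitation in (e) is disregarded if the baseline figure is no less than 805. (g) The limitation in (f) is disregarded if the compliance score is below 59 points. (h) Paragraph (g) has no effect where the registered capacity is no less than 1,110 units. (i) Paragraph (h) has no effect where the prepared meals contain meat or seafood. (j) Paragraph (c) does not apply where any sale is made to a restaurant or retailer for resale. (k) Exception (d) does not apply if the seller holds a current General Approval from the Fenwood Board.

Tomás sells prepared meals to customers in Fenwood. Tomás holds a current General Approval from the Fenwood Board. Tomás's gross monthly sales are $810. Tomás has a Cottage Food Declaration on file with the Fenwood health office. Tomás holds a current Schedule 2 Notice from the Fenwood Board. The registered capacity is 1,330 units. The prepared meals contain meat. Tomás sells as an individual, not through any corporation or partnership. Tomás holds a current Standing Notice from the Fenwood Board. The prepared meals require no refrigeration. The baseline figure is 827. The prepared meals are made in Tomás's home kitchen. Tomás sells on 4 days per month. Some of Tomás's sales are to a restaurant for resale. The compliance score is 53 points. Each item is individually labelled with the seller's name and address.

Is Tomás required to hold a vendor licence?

Exception (a) does not apply: gross monthly sales are $810, not below $770.
All of (b)'s requirements are met (items are individually labelled; a current Standing Notice is held). Turning to paragraphs (e)–(i): (e) applies — a current Schedule 2 Notice is held. (f) applies (the baseline figure is 827, meeting the 805 threshold), but is overridden by (g): (g) operates against (f): the compliance score is 53 points, below the 59 points limit. (h) is triggered (the registered capacity is 1,330 units, meeting the 1,110 units threshold), but is overridden by (i): (i) operates against (h): the prepared meals contain meat. Exception (b) does not apply.
All of (c)'s requirements are met (the seller is a natural person; a Cottage Food Declaration is on file). But: (j) applies — some sales are to a restaurant for resale. Exception (c) does not apply.
Exception (d)'s conditions are all satisfied: the number of selling days per month is 4, less than the 5 limit; the prepared meals are shelf-stable. But applying paragraph (k): (k) is engaged — a current General Approval is held. Exception (d) does not apply.
No exception is made out. Tomás falls within the general rule.

Yes — Tomás must hold a vendor licence.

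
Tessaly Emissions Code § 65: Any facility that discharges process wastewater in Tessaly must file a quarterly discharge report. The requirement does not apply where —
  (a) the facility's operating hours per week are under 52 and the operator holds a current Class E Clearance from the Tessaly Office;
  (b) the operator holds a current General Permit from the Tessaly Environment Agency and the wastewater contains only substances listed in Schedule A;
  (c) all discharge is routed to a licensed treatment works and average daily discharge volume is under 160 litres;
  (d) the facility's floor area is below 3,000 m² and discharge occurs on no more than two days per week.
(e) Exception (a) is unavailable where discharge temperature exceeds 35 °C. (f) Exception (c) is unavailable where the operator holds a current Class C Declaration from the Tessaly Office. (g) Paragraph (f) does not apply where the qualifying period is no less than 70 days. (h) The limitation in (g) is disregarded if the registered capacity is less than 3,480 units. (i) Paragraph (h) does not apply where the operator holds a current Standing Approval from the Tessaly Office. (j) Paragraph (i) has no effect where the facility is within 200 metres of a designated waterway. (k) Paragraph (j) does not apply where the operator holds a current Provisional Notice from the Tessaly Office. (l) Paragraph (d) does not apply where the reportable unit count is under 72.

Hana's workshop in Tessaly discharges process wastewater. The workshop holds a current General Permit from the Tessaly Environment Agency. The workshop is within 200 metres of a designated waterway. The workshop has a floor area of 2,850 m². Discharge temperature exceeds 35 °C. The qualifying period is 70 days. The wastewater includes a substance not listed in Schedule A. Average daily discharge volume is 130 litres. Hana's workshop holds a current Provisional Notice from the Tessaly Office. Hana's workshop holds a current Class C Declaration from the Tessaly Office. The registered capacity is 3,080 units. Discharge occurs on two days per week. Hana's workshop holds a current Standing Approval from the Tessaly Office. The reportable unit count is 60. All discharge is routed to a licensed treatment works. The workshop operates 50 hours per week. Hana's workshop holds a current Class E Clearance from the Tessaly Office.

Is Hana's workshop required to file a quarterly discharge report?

Exception (a)'s conditions are all satisfied: the facility's operating hours per week are 50, under the 52 limit; a current Class E Clearance is held. However, paragraph (e) must be considered: (e) operates against (a): discharge temperature exceeds 35 °C. So (a) is unavailable.
Exception (b) fails — the wastewater includes a non-Schedule-A substance.
All of (c)'s requirements are met (discharge is routed to a licensed treatment works; average daily discharge volume is 130 litres, under the 160 litres limit). Applying paragraphs (f)–(k): (f) would limit (c) — a current Class C Declaration is held — but (g) sets (f) aside: (g) operates against (f): the qualifying period is 70 days, meeting the 70 days threshold. (h) would limit (g) — the registered capacity is 3,080 units, less than the 3,480 units limit — but (i) sets (h) aside: (i) is engaged — a current Standing Approval is held. (j) applies (the workshop is within 200 m of a designated waterway), but is itself disapplied by (k): (k) is engaged — a current Provisional Notice is held. (c) remains available.
Exception (d): the facility's floor area is 2,850 m², below the 3,000 m² limit; discharge occurs on no more than two days per week — every condition holds. However, paragraph (l) must be considered: (l) operates against (d): the reportable unit count is 60, under the 72 limit. Exception (d) does not apply.

No — exception (c) applies; Hana's workshop is not required to file a quarterly discharge report.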